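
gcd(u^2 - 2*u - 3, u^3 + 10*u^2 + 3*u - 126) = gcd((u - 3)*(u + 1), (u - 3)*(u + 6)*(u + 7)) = u - 3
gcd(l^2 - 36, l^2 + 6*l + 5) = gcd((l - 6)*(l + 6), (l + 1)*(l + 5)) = 1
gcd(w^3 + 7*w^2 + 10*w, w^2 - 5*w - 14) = w + 2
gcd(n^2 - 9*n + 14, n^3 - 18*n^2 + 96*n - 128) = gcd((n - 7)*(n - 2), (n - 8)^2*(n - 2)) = n - 2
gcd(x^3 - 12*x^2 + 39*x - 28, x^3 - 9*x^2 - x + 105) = x - 7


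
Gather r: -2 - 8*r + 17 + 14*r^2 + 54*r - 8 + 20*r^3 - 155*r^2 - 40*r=20*r^3 - 141*r^2 + 6*r + 7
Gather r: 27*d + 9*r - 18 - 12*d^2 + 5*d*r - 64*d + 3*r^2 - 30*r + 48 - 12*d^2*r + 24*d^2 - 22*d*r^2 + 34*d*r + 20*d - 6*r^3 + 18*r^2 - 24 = 12*d^2 - 17*d - 6*r^3 + r^2*(21 - 22*d) + r*(-12*d^2 + 39*d - 21) + 6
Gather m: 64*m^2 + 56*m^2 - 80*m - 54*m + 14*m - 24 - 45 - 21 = 120*m^2 - 120*m - 90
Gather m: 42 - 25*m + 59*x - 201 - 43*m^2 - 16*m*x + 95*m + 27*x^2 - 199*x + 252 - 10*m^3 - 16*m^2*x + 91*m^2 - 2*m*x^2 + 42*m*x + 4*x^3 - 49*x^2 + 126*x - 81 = -10*m^3 + m^2*(48 - 16*x) + m*(-2*x^2 + 26*x + 70) + 4*x^3 - 22*x^2 - 14*x + 12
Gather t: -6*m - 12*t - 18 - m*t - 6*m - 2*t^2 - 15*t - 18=-12*m - 2*t^2 + t*(-m - 27) - 36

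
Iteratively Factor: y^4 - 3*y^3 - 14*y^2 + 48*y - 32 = (y - 1)*(y^3 - 2*y^2 - 16*y + 32) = (y - 1)*(y + 4)*(y^2 - 6*y + 8) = (y - 4)*(y - 1)*(y + 4)*(y - 2)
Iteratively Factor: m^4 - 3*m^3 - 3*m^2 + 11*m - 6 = (m - 1)*(m^3 - 2*m^2 - 5*m + 6) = (m - 1)*(m + 2)*(m^2 - 4*m + 3) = (m - 1)^2*(m + 2)*(m - 3)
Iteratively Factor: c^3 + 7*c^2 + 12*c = (c + 4)*(c^2 + 3*c) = c*(c + 4)*(c + 3)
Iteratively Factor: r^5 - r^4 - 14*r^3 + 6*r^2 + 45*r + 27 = (r + 1)*(r^4 - 2*r^3 - 12*r^2 + 18*r + 27) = (r + 1)^2*(r^3 - 3*r^2 - 9*r + 27) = (r + 1)^2*(r + 3)*(r^2 - 6*r + 9) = (r - 3)*(r + 1)^2*(r + 3)*(r - 3)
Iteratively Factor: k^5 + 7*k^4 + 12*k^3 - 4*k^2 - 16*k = (k - 1)*(k^4 + 8*k^3 + 20*k^2 + 16*k) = (k - 1)*(k + 2)*(k^3 + 6*k^2 + 8*k) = k*(k - 1)*(k + 2)*(k^2 + 6*k + 8) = k*(k - 1)*(k + 2)*(k + 4)*(k + 2)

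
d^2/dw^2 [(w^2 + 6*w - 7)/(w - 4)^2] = 2*(14*w + 43)/(w^4 - 16*w^3 + 96*w^2 - 256*w + 256)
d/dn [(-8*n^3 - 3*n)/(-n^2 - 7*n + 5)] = (8*n^4 + 112*n^3 - 123*n^2 - 15)/(n^4 + 14*n^3 + 39*n^2 - 70*n + 25)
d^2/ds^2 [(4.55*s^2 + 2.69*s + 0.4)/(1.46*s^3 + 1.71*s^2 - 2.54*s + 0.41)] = (19.39756*s^6 + 34.404024*s^5 + 151.766124*s^4 + 53.05521*s^3 - 40.345158*s^2 - 23.176554*s + 11.732842)/(3.112136*s^9 + 10.935108*s^8 - 3.435234*s^7 - 30.426105*s^6 + 12.118002*s^5 + 27.570687*s^4 - 26.33555*s^3 + 8.797821*s^2 - 1.280922*s + 0.068921)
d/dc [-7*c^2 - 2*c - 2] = -14*c - 2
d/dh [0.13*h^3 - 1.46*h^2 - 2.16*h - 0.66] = 0.39*h^2 - 2.92*h - 2.16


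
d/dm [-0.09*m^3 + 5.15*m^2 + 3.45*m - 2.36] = -0.27*m^2 + 10.3*m + 3.45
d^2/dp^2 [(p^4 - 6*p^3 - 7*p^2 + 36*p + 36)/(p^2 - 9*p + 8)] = 2*(p^6 - 27*p^5 + 267*p^4 - 1041*p^3 + 1956*p^2 - 2988*p + 4772)/(p^6 - 27*p^5 + 267*p^4 - 1161*p^3 + 2136*p^2 - 1728*p + 512)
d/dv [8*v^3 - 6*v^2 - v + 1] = 24*v^2 - 12*v - 1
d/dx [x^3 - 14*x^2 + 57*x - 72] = 3*x^2 - 28*x + 57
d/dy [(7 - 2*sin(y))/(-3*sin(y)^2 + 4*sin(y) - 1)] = 2*(-3*sin(y)^2 + 21*sin(y) - 13)*cos(y)/((sin(y) - 1)^2*(3*sin(y) - 1)^2)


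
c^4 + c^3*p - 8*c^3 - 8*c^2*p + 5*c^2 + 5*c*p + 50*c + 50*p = (c - 5)^2*(c + 2)*(c + p)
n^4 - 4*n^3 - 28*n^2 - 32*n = n*(n - 8)*(n + 2)^2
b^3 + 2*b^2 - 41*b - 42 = (b - 6)*(b + 1)*(b + 7)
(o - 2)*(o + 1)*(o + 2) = o^3 + o^2 - 4*o - 4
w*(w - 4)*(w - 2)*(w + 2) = w^4 - 4*w^3 - 4*w^2 + 16*w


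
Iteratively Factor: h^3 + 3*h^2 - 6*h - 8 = (h + 4)*(h^2 - h - 2) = (h - 2)*(h + 4)*(h + 1)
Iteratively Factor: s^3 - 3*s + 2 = (s - 1)*(s^2 + s - 2) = (s - 1)^2*(s + 2)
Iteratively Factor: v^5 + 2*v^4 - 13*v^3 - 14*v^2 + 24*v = (v - 1)*(v^4 + 3*v^3 - 10*v^2 - 24*v) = (v - 3)*(v - 1)*(v^3 + 6*v^2 + 8*v) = (v - 3)*(v - 1)*(v + 4)*(v^2 + 2*v) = v*(v - 3)*(v - 1)*(v + 4)*(v + 2)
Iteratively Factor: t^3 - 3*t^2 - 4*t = (t + 1)*(t^2 - 4*t) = t*(t + 1)*(t - 4)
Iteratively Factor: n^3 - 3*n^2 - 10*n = (n + 2)*(n^2 - 5*n) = n*(n + 2)*(n - 5)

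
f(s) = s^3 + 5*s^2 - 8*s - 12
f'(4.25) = 88.69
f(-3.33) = 33.16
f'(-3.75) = -3.31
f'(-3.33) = -8.03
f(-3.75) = 35.58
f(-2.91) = 28.98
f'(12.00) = 544.00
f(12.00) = 2340.00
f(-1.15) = 2.29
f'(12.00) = 544.00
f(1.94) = -1.40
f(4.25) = 121.08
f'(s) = 3*s^2 + 10*s - 8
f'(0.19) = -5.99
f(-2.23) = 19.61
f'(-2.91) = -11.70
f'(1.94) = 22.69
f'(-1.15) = -15.53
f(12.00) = 2340.00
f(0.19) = -13.33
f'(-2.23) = -15.38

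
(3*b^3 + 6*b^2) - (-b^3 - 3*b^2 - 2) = 4*b^3 + 9*b^2 + 2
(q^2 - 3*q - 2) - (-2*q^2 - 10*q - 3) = 3*q^2 + 7*q + 1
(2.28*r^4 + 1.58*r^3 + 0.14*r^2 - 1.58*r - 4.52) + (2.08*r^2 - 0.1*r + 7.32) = 2.28*r^4 + 1.58*r^3 + 2.22*r^2 - 1.68*r + 2.8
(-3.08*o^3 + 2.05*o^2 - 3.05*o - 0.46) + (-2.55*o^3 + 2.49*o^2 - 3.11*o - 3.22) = -5.63*o^3 + 4.54*o^2 - 6.16*o - 3.68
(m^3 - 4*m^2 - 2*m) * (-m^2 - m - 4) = -m^5 + 3*m^4 + 2*m^3 + 18*m^2 + 8*m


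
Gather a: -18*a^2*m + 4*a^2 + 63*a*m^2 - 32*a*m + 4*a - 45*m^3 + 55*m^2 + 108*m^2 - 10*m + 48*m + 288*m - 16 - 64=a^2*(4 - 18*m) + a*(63*m^2 - 32*m + 4) - 45*m^3 + 163*m^2 + 326*m - 80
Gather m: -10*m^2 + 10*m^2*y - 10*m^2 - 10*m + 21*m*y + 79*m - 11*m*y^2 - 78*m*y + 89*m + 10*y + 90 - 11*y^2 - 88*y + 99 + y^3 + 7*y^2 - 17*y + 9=m^2*(10*y - 20) + m*(-11*y^2 - 57*y + 158) + y^3 - 4*y^2 - 95*y + 198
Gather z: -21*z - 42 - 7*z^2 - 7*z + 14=-7*z^2 - 28*z - 28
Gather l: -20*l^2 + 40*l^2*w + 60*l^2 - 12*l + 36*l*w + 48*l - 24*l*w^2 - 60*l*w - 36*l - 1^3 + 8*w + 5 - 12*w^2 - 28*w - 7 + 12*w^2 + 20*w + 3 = l^2*(40*w + 40) + l*(-24*w^2 - 24*w)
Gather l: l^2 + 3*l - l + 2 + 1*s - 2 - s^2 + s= l^2 + 2*l - s^2 + 2*s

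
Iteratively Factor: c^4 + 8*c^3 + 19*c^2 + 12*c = (c + 1)*(c^3 + 7*c^2 + 12*c) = (c + 1)*(c + 3)*(c^2 + 4*c) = c*(c + 1)*(c + 3)*(c + 4)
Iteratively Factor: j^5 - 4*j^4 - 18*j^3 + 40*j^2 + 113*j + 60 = (j + 1)*(j^4 - 5*j^3 - 13*j^2 + 53*j + 60) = (j - 5)*(j + 1)*(j^3 - 13*j - 12) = (j - 5)*(j + 1)^2*(j^2 - j - 12) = (j - 5)*(j - 4)*(j + 1)^2*(j + 3)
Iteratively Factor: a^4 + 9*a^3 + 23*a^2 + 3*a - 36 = (a + 3)*(a^3 + 6*a^2 + 5*a - 12) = (a + 3)^2*(a^2 + 3*a - 4) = (a + 3)^2*(a + 4)*(a - 1)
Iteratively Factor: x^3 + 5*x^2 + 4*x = (x + 1)*(x^2 + 4*x) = x*(x + 1)*(x + 4)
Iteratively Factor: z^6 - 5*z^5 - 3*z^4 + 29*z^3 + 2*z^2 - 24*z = (z + 1)*(z^5 - 6*z^4 + 3*z^3 + 26*z^2 - 24*z) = (z + 1)*(z + 2)*(z^4 - 8*z^3 + 19*z^2 - 12*z) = (z - 1)*(z + 1)*(z + 2)*(z^3 - 7*z^2 + 12*z) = (z - 4)*(z - 1)*(z + 1)*(z + 2)*(z^2 - 3*z) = z*(z - 4)*(z - 1)*(z + 1)*(z + 2)*(z - 3)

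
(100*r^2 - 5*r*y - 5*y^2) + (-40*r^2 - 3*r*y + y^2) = 60*r^2 - 8*r*y - 4*y^2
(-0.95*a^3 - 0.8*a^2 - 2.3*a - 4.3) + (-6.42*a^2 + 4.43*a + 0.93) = -0.95*a^3 - 7.22*a^2 + 2.13*a - 3.37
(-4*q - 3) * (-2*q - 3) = 8*q^2 + 18*q + 9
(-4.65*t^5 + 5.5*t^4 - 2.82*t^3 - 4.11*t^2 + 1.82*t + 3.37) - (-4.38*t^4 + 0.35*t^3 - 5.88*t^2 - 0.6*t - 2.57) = -4.65*t^5 + 9.88*t^4 - 3.17*t^3 + 1.77*t^2 + 2.42*t + 5.94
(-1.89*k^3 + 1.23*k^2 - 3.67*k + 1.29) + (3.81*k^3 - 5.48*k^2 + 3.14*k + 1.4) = 1.92*k^3 - 4.25*k^2 - 0.53*k + 2.69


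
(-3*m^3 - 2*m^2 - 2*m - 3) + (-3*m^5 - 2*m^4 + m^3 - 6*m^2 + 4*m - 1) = -3*m^5 - 2*m^4 - 2*m^3 - 8*m^2 + 2*m - 4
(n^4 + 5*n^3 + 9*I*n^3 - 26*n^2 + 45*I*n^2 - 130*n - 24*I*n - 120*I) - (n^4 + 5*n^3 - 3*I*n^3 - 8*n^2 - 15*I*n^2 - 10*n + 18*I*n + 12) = 12*I*n^3 - 18*n^2 + 60*I*n^2 - 120*n - 42*I*n - 12 - 120*I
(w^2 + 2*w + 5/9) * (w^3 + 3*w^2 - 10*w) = w^5 + 5*w^4 - 31*w^3/9 - 55*w^2/3 - 50*w/9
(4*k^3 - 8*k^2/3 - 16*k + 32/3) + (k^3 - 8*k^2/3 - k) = 5*k^3 - 16*k^2/3 - 17*k + 32/3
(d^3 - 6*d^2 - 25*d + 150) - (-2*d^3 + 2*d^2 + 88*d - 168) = 3*d^3 - 8*d^2 - 113*d + 318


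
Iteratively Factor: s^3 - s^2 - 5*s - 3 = (s + 1)*(s^2 - 2*s - 3) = (s + 1)^2*(s - 3)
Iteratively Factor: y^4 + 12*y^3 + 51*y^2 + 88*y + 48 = (y + 4)*(y^3 + 8*y^2 + 19*y + 12) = (y + 3)*(y + 4)*(y^2 + 5*y + 4) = (y + 3)*(y + 4)^2*(y + 1)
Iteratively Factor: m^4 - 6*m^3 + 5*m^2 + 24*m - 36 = (m - 2)*(m^3 - 4*m^2 - 3*m + 18) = (m - 2)*(m + 2)*(m^2 - 6*m + 9) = (m - 3)*(m - 2)*(m + 2)*(m - 3)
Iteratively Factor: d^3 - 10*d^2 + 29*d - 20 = (d - 1)*(d^2 - 9*d + 20) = (d - 5)*(d - 1)*(d - 4)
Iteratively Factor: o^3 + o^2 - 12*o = (o)*(o^2 + o - 12) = o*(o + 4)*(o - 3)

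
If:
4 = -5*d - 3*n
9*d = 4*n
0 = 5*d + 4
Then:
No Solution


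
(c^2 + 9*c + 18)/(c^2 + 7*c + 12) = (c + 6)/(c + 4)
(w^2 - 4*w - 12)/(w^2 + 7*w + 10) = (w - 6)/(w + 5)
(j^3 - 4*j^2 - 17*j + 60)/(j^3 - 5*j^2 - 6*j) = (-j^3 + 4*j^2 + 17*j - 60)/(j*(-j^2 + 5*j + 6))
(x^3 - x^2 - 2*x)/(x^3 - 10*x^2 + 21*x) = (x^2 - x - 2)/(x^2 - 10*x + 21)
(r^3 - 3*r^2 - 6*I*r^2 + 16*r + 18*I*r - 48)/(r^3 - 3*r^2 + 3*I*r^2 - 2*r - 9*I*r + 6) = (r - 8*I)/(r + I)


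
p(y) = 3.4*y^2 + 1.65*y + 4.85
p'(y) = 6.8*y + 1.65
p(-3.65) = 44.12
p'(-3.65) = -23.17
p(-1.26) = 8.17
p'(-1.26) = -6.92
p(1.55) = 15.58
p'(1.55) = 12.19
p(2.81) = 36.33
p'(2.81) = 20.76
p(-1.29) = 8.38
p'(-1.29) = -7.12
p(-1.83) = 13.22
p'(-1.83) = -10.79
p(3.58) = 54.33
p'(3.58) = 25.99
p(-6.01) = 117.74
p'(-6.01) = -39.22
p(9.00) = 295.10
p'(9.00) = 62.85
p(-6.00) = 117.35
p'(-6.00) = -39.15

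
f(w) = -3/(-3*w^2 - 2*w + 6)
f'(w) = -3*(6*w + 2)/(-3*w^2 - 2*w + 6)^2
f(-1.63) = -2.33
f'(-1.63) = 14.04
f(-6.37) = 0.03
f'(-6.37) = 0.01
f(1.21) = 3.69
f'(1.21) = -42.10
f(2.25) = 0.22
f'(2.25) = -0.25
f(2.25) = 0.22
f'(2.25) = -0.25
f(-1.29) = -0.84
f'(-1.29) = 1.34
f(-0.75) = -0.52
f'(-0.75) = 0.22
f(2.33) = 0.20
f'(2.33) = -0.21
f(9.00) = 0.01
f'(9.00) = 0.00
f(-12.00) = 0.01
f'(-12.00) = 0.00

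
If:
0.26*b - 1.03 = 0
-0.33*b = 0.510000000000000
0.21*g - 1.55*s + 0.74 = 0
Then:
No Solution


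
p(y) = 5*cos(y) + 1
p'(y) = -5*sin(y)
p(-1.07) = 3.40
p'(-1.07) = 4.39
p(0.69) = 4.86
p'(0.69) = -3.18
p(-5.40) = 4.17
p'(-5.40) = -3.86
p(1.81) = -0.18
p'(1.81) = -4.86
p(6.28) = 6.00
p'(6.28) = 0.02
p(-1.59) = 0.90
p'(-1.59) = 5.00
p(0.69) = 4.86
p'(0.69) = -3.18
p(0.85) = 4.30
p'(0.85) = -3.76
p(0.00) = 6.00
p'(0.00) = 0.00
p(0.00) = 6.00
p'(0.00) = 0.00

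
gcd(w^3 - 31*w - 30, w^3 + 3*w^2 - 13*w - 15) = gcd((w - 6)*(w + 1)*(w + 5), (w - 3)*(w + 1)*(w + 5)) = w^2 + 6*w + 5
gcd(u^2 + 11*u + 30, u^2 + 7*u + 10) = u + 5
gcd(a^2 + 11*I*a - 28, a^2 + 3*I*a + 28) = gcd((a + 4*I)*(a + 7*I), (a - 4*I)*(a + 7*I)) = a + 7*I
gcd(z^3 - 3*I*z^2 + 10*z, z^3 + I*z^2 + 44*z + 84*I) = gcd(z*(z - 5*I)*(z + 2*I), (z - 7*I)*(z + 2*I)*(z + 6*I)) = z + 2*I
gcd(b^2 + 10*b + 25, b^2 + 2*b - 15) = b + 5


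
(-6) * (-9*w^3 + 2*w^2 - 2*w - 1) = 54*w^3 - 12*w^2 + 12*w + 6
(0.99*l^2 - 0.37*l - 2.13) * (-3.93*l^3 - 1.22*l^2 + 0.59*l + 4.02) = -3.8907*l^5 + 0.2463*l^4 + 9.4064*l^3 + 6.3601*l^2 - 2.7441*l - 8.5626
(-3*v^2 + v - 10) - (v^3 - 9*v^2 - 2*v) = -v^3 + 6*v^2 + 3*v - 10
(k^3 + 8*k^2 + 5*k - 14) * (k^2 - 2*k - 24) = k^5 + 6*k^4 - 35*k^3 - 216*k^2 - 92*k + 336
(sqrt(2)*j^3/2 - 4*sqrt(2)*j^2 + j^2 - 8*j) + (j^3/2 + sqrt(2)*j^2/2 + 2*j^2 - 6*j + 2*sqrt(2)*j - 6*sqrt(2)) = j^3/2 + sqrt(2)*j^3/2 - 7*sqrt(2)*j^2/2 + 3*j^2 - 14*j + 2*sqrt(2)*j - 6*sqrt(2)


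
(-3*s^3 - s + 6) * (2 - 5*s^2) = 15*s^5 - s^3 - 30*s^2 - 2*s + 12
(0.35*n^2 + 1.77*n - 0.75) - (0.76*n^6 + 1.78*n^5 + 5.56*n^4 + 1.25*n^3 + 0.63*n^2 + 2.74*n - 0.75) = -0.76*n^6 - 1.78*n^5 - 5.56*n^4 - 1.25*n^3 - 0.28*n^2 - 0.97*n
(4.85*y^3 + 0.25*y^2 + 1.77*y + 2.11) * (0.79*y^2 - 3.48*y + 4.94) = 3.8315*y^5 - 16.6805*y^4 + 24.4873*y^3 - 3.2577*y^2 + 1.401*y + 10.4234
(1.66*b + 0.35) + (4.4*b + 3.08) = 6.06*b + 3.43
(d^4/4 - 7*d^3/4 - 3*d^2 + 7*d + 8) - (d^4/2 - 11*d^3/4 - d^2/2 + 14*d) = -d^4/4 + d^3 - 5*d^2/2 - 7*d + 8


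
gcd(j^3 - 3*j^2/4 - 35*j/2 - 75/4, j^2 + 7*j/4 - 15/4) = j + 3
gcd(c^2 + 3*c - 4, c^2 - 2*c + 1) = c - 1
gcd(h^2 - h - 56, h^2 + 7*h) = h + 7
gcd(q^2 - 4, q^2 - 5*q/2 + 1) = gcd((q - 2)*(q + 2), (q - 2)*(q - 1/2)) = q - 2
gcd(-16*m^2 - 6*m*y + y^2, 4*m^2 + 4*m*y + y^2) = 2*m + y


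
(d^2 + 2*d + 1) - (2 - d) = d^2 + 3*d - 1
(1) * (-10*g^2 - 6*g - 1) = -10*g^2 - 6*g - 1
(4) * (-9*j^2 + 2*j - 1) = -36*j^2 + 8*j - 4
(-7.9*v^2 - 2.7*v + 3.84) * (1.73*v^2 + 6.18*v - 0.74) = -13.667*v^4 - 53.493*v^3 - 4.1968*v^2 + 25.7292*v - 2.8416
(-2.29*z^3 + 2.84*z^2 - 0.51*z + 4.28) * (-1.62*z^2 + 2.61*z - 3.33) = 3.7098*z^5 - 10.5777*z^4 + 15.8643*z^3 - 17.7219*z^2 + 12.8691*z - 14.2524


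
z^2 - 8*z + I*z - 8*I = (z - 8)*(z + I)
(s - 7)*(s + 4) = s^2 - 3*s - 28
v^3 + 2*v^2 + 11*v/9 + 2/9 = (v + 1/3)*(v + 2/3)*(v + 1)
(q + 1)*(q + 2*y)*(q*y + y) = q^3*y + 2*q^2*y^2 + 2*q^2*y + 4*q*y^2 + q*y + 2*y^2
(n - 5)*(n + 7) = n^2 + 2*n - 35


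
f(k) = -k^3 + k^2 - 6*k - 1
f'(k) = -3*k^2 + 2*k - 6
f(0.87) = -6.12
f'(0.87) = -6.53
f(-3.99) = 102.38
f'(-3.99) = -61.74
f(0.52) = -3.99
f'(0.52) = -5.77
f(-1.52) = 13.94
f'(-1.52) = -15.97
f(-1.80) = 18.87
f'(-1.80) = -19.32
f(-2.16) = 26.70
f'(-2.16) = -24.32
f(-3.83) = 92.83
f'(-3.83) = -57.67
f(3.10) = -39.78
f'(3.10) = -28.63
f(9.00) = -703.00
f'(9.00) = -231.00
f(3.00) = -37.00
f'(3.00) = -27.00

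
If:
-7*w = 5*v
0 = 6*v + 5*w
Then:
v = 0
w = 0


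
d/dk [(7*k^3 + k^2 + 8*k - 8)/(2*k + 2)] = (7*k^3 + 11*k^2 + k + 8)/(k^2 + 2*k + 1)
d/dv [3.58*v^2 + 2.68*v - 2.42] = 7.16*v + 2.68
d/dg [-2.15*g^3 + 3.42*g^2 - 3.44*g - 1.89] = -6.45*g^2 + 6.84*g - 3.44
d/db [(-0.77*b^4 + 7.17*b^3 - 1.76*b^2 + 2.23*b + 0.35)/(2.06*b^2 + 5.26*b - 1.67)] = (-3.1724*b^5 + 2.61959999999999*b^4 + 80.572*b^3 - 49.7731*b^2 + 4.4364*b - 5.5651)/(4.2436*b^4 + 21.6712*b^3 + 20.7872*b^2 - 17.5684*b + 2.7889)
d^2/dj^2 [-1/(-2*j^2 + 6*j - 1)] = 4*(-2*j^2 + 6*j + 2*(2*j - 3)^2 - 1)/(2*j^2 - 6*j + 1)^3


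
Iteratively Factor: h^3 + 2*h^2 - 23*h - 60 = (h - 5)*(h^2 + 7*h + 12) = (h - 5)*(h + 3)*(h + 4)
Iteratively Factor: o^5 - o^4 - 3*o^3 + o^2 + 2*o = (o - 2)*(o^4 + o^3 - o^2 - o) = (o - 2)*(o + 1)*(o^3 - o) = o*(o - 2)*(o + 1)*(o^2 - 1) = o*(o - 2)*(o + 1)^2*(o - 1)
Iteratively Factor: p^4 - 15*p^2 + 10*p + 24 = (p - 3)*(p^3 + 3*p^2 - 6*p - 8) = (p - 3)*(p + 1)*(p^2 + 2*p - 8) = (p - 3)*(p - 2)*(p + 1)*(p + 4)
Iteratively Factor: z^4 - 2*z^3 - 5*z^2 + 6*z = (z + 2)*(z^3 - 4*z^2 + 3*z) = (z - 1)*(z + 2)*(z^2 - 3*z) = (z - 3)*(z - 1)*(z + 2)*(z)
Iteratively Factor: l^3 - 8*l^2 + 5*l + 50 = (l - 5)*(l^2 - 3*l - 10) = (l - 5)^2*(l + 2)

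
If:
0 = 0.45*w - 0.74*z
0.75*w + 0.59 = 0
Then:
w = -0.79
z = -0.48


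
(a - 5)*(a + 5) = a^2 - 25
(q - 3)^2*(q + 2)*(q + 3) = q^4 - q^3 - 15*q^2 + 9*q + 54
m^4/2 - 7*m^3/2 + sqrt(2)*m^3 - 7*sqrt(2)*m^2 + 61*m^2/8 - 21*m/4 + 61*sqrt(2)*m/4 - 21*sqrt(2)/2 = (m/2 + sqrt(2))*(m - 7/2)*(m - 2)*(m - 3/2)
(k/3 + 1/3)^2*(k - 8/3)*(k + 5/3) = k^4/9 + k^3/9 - 49*k^2/81 - 89*k/81 - 40/81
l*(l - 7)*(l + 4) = l^3 - 3*l^2 - 28*l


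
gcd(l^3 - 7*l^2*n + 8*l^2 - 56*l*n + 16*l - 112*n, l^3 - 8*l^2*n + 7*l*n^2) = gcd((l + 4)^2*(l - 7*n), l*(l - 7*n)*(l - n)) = l - 7*n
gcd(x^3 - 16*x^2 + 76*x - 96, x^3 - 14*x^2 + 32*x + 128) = x - 8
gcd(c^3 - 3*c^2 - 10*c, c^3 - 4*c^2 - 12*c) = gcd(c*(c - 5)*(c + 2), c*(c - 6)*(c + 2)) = c^2 + 2*c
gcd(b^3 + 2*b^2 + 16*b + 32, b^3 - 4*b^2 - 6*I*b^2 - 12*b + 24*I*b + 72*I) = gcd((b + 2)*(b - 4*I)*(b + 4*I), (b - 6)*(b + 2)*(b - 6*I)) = b + 2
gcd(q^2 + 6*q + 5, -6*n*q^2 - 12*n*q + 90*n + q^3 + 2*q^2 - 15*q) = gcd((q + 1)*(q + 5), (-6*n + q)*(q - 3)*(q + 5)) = q + 5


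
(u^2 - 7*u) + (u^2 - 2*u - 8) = 2*u^2 - 9*u - 8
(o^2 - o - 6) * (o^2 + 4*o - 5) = o^4 + 3*o^3 - 15*o^2 - 19*o + 30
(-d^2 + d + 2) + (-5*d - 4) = -d^2 - 4*d - 2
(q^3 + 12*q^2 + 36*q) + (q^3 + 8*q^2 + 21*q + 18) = 2*q^3 + 20*q^2 + 57*q + 18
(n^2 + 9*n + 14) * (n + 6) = n^3 + 15*n^2 + 68*n + 84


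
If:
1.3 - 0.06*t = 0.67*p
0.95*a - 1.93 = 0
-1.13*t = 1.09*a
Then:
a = 2.03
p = 2.12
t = -1.96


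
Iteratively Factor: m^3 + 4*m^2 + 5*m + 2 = (m + 1)*(m^2 + 3*m + 2) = (m + 1)*(m + 2)*(m + 1)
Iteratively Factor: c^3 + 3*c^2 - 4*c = (c + 4)*(c^2 - c) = (c - 1)*(c + 4)*(c)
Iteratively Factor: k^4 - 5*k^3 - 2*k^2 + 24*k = (k - 4)*(k^3 - k^2 - 6*k) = (k - 4)*(k - 3)*(k^2 + 2*k) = k*(k - 4)*(k - 3)*(k + 2)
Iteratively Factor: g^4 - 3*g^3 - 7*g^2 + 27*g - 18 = (g - 3)*(g^3 - 7*g + 6) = (g - 3)*(g - 1)*(g^2 + g - 6) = (g - 3)*(g - 2)*(g - 1)*(g + 3)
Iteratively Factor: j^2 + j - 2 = (j + 2)*(j - 1)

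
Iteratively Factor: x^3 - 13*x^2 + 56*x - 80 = (x - 5)*(x^2 - 8*x + 16) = (x - 5)*(x - 4)*(x - 4)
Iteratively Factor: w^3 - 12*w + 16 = (w + 4)*(w^2 - 4*w + 4) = (w - 2)*(w + 4)*(w - 2)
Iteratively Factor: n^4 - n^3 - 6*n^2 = (n)*(n^3 - n^2 - 6*n) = n^2*(n^2 - n - 6) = n^2*(n + 2)*(n - 3)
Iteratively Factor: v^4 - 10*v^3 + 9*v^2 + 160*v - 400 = (v - 5)*(v^3 - 5*v^2 - 16*v + 80) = (v - 5)*(v + 4)*(v^2 - 9*v + 20) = (v - 5)*(v - 4)*(v + 4)*(v - 5)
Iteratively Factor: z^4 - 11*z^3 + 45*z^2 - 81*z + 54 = (z - 3)*(z^3 - 8*z^2 + 21*z - 18) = (z - 3)^2*(z^2 - 5*z + 6) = (z - 3)^3*(z - 2)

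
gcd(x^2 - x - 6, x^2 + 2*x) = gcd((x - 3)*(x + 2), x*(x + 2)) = x + 2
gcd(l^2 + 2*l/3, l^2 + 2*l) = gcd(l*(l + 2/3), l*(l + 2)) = l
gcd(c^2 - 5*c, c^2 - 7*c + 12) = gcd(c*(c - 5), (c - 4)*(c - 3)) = 1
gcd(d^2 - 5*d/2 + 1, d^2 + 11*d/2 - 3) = d - 1/2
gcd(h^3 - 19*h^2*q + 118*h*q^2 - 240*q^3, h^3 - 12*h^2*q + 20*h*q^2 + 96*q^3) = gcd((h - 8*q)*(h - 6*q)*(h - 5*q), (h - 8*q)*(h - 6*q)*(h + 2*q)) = h^2 - 14*h*q + 48*q^2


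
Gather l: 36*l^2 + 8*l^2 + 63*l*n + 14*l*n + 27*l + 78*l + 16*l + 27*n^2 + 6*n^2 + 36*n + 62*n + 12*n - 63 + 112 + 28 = 44*l^2 + l*(77*n + 121) + 33*n^2 + 110*n + 77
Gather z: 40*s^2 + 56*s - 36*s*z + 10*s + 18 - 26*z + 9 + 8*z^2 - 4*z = 40*s^2 + 66*s + 8*z^2 + z*(-36*s - 30) + 27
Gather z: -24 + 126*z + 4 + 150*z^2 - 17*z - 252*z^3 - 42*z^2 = -252*z^3 + 108*z^2 + 109*z - 20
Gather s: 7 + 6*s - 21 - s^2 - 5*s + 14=-s^2 + s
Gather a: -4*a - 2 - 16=-4*a - 18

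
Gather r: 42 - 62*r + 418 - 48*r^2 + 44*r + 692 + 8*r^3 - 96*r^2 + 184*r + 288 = 8*r^3 - 144*r^2 + 166*r + 1440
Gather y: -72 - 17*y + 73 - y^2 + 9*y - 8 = -y^2 - 8*y - 7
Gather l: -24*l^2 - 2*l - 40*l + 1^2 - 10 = -24*l^2 - 42*l - 9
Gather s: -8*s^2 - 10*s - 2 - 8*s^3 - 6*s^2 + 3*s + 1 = -8*s^3 - 14*s^2 - 7*s - 1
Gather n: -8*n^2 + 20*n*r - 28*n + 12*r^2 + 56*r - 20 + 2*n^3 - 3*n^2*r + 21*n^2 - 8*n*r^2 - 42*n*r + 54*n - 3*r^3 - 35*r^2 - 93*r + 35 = 2*n^3 + n^2*(13 - 3*r) + n*(-8*r^2 - 22*r + 26) - 3*r^3 - 23*r^2 - 37*r + 15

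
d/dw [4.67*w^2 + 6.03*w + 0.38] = 9.34*w + 6.03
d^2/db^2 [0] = 0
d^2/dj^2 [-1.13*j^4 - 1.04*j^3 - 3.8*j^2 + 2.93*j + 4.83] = -13.56*j^2 - 6.24*j - 7.6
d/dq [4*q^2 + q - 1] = 8*q + 1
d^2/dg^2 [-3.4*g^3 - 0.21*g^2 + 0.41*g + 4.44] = -20.4*g - 0.42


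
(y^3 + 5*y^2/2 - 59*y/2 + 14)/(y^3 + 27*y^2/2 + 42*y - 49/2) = (y - 4)/(y + 7)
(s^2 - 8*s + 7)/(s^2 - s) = (s - 7)/s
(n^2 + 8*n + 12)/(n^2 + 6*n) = (n + 2)/n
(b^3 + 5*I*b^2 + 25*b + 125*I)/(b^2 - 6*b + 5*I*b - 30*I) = (b^2 + 25)/(b - 6)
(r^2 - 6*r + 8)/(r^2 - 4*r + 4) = (r - 4)/(r - 2)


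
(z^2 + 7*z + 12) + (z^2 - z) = 2*z^2 + 6*z + 12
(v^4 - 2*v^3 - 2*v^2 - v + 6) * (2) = 2*v^4 - 4*v^3 - 4*v^2 - 2*v + 12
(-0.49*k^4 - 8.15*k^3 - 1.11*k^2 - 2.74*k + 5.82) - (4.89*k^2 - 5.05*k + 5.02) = -0.49*k^4 - 8.15*k^3 - 6.0*k^2 + 2.31*k + 0.800000000000001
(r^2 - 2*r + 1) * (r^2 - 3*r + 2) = r^4 - 5*r^3 + 9*r^2 - 7*r + 2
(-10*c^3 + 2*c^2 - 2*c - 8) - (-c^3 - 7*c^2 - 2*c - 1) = -9*c^3 + 9*c^2 - 7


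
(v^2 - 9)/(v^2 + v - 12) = (v + 3)/(v + 4)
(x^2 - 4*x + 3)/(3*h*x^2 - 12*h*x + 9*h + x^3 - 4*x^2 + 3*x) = 1/(3*h + x)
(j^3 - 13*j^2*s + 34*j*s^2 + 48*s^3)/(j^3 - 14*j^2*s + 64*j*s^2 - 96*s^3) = (j^2 - 7*j*s - 8*s^2)/(j^2 - 8*j*s + 16*s^2)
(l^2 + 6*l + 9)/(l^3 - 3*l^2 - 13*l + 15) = (l + 3)/(l^2 - 6*l + 5)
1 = 1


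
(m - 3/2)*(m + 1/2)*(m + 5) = m^3 + 4*m^2 - 23*m/4 - 15/4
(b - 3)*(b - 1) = b^2 - 4*b + 3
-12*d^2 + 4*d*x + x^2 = (-2*d + x)*(6*d + x)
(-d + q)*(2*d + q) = -2*d^2 + d*q + q^2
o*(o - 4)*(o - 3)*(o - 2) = o^4 - 9*o^3 + 26*o^2 - 24*o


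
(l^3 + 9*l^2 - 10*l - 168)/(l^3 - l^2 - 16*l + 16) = (l^2 + 13*l + 42)/(l^2 + 3*l - 4)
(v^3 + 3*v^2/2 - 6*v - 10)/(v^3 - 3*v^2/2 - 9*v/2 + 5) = (v + 2)/(v - 1)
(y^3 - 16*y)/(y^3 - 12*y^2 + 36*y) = (y^2 - 16)/(y^2 - 12*y + 36)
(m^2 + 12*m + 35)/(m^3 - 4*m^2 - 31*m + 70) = (m + 7)/(m^2 - 9*m + 14)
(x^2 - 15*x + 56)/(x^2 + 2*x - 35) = (x^2 - 15*x + 56)/(x^2 + 2*x - 35)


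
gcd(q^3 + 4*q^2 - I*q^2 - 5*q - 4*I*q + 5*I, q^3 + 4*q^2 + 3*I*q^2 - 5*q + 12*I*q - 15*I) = q^2 + 4*q - 5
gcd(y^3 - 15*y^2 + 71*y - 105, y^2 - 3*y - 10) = y - 5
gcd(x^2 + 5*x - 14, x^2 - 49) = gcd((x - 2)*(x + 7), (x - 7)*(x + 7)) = x + 7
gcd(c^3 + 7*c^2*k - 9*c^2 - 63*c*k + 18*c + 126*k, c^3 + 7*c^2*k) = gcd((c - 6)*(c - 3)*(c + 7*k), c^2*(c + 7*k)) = c + 7*k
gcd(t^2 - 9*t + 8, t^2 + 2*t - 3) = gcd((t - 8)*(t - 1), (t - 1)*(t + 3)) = t - 1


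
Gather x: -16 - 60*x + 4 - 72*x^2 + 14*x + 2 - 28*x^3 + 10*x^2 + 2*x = -28*x^3 - 62*x^2 - 44*x - 10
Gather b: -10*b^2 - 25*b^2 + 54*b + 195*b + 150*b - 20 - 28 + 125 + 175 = -35*b^2 + 399*b + 252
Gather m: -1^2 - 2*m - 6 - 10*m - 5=-12*m - 12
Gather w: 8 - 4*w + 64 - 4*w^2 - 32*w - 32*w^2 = -36*w^2 - 36*w + 72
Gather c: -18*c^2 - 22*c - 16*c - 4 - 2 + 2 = -18*c^2 - 38*c - 4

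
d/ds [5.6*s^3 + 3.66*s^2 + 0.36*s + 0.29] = 16.8*s^2 + 7.32*s + 0.36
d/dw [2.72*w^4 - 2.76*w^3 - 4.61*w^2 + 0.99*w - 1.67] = 10.88*w^3 - 8.28*w^2 - 9.22*w + 0.99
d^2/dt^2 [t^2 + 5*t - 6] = 2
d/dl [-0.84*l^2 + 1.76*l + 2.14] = 1.76 - 1.68*l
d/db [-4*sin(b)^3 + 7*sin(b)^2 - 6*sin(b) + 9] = 2*(-6*sin(b)^2 + 7*sin(b) - 3)*cos(b)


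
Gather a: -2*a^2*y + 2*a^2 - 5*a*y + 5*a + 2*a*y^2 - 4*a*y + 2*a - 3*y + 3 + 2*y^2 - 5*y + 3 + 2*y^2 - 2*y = a^2*(2 - 2*y) + a*(2*y^2 - 9*y + 7) + 4*y^2 - 10*y + 6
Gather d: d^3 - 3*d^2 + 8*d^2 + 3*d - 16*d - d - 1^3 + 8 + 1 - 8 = d^3 + 5*d^2 - 14*d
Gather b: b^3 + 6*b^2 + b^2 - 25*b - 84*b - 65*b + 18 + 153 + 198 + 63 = b^3 + 7*b^2 - 174*b + 432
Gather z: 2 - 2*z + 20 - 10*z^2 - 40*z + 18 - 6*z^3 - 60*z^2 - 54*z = -6*z^3 - 70*z^2 - 96*z + 40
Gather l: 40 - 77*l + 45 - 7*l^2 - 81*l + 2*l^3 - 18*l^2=2*l^3 - 25*l^2 - 158*l + 85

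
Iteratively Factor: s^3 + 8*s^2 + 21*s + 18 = (s + 3)*(s^2 + 5*s + 6) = (s + 2)*(s + 3)*(s + 3)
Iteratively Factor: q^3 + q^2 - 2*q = (q)*(q^2 + q - 2) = q*(q - 1)*(q + 2)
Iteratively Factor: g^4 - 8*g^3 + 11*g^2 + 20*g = (g + 1)*(g^3 - 9*g^2 + 20*g) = (g - 4)*(g + 1)*(g^2 - 5*g) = g*(g - 4)*(g + 1)*(g - 5)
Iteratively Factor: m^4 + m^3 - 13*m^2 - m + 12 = (m + 4)*(m^3 - 3*m^2 - m + 3) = (m + 1)*(m + 4)*(m^2 - 4*m + 3) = (m - 3)*(m + 1)*(m + 4)*(m - 1)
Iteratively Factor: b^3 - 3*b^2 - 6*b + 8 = (b + 2)*(b^2 - 5*b + 4) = (b - 1)*(b + 2)*(b - 4)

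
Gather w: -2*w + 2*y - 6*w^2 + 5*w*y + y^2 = -6*w^2 + w*(5*y - 2) + y^2 + 2*y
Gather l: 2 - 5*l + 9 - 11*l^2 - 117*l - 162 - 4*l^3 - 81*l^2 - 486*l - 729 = -4*l^3 - 92*l^2 - 608*l - 880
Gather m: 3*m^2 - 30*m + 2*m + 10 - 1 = 3*m^2 - 28*m + 9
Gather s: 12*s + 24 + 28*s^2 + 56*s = 28*s^2 + 68*s + 24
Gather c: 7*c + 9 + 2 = 7*c + 11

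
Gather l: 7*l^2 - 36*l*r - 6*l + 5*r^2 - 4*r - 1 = 7*l^2 + l*(-36*r - 6) + 5*r^2 - 4*r - 1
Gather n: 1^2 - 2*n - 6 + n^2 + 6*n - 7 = n^2 + 4*n - 12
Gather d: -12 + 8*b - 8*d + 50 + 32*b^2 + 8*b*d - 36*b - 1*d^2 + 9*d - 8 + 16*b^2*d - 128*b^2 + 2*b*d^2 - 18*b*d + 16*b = -96*b^2 - 12*b + d^2*(2*b - 1) + d*(16*b^2 - 10*b + 1) + 30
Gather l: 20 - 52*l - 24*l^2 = -24*l^2 - 52*l + 20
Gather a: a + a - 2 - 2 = 2*a - 4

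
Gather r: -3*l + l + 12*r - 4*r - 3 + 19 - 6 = -2*l + 8*r + 10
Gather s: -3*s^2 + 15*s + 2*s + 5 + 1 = -3*s^2 + 17*s + 6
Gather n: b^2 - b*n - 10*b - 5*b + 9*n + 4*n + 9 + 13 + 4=b^2 - 15*b + n*(13 - b) + 26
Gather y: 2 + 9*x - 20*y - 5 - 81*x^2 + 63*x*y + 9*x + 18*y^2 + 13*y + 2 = -81*x^2 + 18*x + 18*y^2 + y*(63*x - 7) - 1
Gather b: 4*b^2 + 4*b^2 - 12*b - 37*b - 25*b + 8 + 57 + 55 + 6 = 8*b^2 - 74*b + 126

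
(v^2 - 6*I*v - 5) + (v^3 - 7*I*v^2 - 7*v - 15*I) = v^3 + v^2 - 7*I*v^2 - 7*v - 6*I*v - 5 - 15*I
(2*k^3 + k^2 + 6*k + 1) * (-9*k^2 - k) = -18*k^5 - 11*k^4 - 55*k^3 - 15*k^2 - k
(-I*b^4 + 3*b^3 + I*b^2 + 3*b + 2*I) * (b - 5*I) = -I*b^5 - 2*b^4 - 14*I*b^3 + 8*b^2 - 13*I*b + 10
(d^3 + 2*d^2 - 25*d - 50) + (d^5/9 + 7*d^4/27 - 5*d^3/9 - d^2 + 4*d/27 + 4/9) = d^5/9 + 7*d^4/27 + 4*d^3/9 + d^2 - 671*d/27 - 446/9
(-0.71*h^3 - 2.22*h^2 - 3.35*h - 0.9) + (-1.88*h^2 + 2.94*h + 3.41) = -0.71*h^3 - 4.1*h^2 - 0.41*h + 2.51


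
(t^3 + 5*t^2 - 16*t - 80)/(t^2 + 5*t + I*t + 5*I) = (t^2 - 16)/(t + I)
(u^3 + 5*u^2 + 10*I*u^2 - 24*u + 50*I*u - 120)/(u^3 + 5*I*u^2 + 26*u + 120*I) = (u + 5)/(u - 5*I)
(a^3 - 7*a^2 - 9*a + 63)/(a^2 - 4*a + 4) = (a^3 - 7*a^2 - 9*a + 63)/(a^2 - 4*a + 4)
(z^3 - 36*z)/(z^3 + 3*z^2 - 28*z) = (z^2 - 36)/(z^2 + 3*z - 28)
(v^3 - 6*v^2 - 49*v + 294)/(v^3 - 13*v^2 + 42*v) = (v + 7)/v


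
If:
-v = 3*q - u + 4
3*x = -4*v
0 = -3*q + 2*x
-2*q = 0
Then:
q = 0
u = 4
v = 0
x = 0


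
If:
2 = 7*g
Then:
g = 2/7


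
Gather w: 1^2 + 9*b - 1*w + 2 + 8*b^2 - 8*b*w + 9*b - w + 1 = 8*b^2 + 18*b + w*(-8*b - 2) + 4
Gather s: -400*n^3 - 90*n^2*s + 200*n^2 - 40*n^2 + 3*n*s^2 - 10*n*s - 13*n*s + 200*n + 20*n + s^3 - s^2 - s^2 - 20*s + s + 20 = -400*n^3 + 160*n^2 + 220*n + s^3 + s^2*(3*n - 2) + s*(-90*n^2 - 23*n - 19) + 20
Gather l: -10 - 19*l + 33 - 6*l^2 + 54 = -6*l^2 - 19*l + 77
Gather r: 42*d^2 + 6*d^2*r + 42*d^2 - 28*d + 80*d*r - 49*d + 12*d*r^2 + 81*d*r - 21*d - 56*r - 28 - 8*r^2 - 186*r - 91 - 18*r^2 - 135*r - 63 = 84*d^2 - 98*d + r^2*(12*d - 26) + r*(6*d^2 + 161*d - 377) - 182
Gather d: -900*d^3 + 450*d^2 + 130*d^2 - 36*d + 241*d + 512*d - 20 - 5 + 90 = -900*d^3 + 580*d^2 + 717*d + 65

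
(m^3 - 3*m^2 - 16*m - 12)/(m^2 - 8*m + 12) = (m^2 + 3*m + 2)/(m - 2)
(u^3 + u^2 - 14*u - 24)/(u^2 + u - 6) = (u^2 - 2*u - 8)/(u - 2)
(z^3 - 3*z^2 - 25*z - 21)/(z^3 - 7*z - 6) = (z^2 - 4*z - 21)/(z^2 - z - 6)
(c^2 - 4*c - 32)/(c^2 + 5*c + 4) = (c - 8)/(c + 1)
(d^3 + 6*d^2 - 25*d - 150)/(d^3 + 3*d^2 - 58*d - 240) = (d - 5)/(d - 8)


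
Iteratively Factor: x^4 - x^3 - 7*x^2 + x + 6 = (x + 1)*(x^3 - 2*x^2 - 5*x + 6) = (x - 3)*(x + 1)*(x^2 + x - 2) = (x - 3)*(x + 1)*(x + 2)*(x - 1)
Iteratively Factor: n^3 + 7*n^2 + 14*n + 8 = (n + 2)*(n^2 + 5*n + 4) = (n + 2)*(n + 4)*(n + 1)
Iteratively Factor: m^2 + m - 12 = (m - 3)*(m + 4)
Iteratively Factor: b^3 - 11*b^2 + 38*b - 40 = (b - 5)*(b^2 - 6*b + 8) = (b - 5)*(b - 4)*(b - 2)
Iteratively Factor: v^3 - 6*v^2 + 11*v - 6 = (v - 2)*(v^2 - 4*v + 3) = (v - 2)*(v - 1)*(v - 3)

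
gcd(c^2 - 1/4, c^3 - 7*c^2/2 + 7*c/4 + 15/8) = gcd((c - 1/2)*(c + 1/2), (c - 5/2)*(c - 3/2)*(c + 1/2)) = c + 1/2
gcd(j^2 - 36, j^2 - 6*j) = j - 6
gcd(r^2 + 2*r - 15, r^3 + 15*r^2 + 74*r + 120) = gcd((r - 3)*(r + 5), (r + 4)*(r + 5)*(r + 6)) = r + 5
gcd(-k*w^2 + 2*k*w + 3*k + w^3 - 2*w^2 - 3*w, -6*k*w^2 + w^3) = 1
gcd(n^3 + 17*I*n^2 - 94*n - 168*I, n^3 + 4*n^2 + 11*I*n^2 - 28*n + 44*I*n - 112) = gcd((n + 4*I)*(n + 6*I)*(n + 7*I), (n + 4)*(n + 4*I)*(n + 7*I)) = n^2 + 11*I*n - 28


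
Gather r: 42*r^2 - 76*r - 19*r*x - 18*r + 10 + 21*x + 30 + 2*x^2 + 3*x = 42*r^2 + r*(-19*x - 94) + 2*x^2 + 24*x + 40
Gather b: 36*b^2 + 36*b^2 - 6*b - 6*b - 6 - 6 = 72*b^2 - 12*b - 12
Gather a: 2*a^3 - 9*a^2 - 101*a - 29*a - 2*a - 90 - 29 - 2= 2*a^3 - 9*a^2 - 132*a - 121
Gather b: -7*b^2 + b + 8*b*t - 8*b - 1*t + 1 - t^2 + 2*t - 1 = -7*b^2 + b*(8*t - 7) - t^2 + t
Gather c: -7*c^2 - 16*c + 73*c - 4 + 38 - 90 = -7*c^2 + 57*c - 56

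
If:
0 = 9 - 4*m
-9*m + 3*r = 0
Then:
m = 9/4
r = 27/4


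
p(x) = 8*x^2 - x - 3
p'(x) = 16*x - 1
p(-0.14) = -2.70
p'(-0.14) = -3.24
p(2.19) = 33.18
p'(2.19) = 34.04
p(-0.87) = 3.93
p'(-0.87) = -14.92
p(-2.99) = 71.51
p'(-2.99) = -48.84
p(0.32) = -2.50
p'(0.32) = 4.12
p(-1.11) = 7.97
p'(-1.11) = -18.76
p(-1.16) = 8.92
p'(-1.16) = -19.56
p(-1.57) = 18.29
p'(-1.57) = -26.12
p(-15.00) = 1812.00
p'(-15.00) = -241.00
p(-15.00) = 1812.00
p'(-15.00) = -241.00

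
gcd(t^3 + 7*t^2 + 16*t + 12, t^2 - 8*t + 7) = 1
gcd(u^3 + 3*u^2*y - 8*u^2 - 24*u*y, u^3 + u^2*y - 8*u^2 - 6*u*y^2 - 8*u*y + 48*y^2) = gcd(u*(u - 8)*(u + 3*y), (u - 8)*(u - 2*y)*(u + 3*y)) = u^2 + 3*u*y - 8*u - 24*y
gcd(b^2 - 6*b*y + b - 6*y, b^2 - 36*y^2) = -b + 6*y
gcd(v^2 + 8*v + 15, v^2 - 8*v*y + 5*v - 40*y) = v + 5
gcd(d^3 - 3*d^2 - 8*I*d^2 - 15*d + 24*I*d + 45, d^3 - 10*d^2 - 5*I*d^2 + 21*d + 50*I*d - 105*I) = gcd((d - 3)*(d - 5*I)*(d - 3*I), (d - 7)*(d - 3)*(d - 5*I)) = d^2 + d*(-3 - 5*I) + 15*I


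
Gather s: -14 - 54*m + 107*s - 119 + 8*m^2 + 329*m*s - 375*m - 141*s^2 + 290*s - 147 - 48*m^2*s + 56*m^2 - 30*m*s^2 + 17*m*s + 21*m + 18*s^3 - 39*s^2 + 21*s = 64*m^2 - 408*m + 18*s^3 + s^2*(-30*m - 180) + s*(-48*m^2 + 346*m + 418) - 280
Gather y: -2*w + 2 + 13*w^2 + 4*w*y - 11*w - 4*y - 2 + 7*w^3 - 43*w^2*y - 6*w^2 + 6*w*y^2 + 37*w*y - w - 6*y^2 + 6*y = 7*w^3 + 7*w^2 - 14*w + y^2*(6*w - 6) + y*(-43*w^2 + 41*w + 2)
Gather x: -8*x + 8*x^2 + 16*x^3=16*x^3 + 8*x^2 - 8*x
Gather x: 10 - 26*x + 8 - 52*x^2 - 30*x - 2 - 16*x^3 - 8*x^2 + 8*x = -16*x^3 - 60*x^2 - 48*x + 16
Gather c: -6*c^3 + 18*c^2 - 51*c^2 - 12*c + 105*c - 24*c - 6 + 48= -6*c^3 - 33*c^2 + 69*c + 42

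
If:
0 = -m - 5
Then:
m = -5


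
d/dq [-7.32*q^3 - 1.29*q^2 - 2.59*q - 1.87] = -21.96*q^2 - 2.58*q - 2.59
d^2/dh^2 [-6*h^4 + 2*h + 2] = -72*h^2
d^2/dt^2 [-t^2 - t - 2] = -2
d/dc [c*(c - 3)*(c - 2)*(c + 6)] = 4*c^3 + 3*c^2 - 48*c + 36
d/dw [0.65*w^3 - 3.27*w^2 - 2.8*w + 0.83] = 1.95*w^2 - 6.54*w - 2.8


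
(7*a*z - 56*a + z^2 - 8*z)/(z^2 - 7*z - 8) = (7*a + z)/(z + 1)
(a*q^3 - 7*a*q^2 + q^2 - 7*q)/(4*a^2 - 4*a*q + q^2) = q*(a*q^2 - 7*a*q + q - 7)/(4*a^2 - 4*a*q + q^2)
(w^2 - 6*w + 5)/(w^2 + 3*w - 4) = (w - 5)/(w + 4)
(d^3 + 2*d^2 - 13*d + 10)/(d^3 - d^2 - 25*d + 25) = (d - 2)/(d - 5)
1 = 1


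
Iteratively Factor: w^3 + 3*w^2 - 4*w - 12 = (w + 2)*(w^2 + w - 6) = (w + 2)*(w + 3)*(w - 2)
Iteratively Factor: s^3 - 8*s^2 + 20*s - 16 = (s - 4)*(s^2 - 4*s + 4) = (s - 4)*(s - 2)*(s - 2)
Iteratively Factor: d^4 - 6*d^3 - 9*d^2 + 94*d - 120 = (d + 4)*(d^3 - 10*d^2 + 31*d - 30) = (d - 5)*(d + 4)*(d^2 - 5*d + 6) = (d - 5)*(d - 2)*(d + 4)*(d - 3)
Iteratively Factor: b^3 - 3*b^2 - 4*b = (b)*(b^2 - 3*b - 4) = b*(b - 4)*(b + 1)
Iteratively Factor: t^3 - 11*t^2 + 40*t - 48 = (t - 4)*(t^2 - 7*t + 12) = (t - 4)*(t - 3)*(t - 4)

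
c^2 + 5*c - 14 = (c - 2)*(c + 7)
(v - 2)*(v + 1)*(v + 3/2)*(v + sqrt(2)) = v^4 + v^3/2 + sqrt(2)*v^3 - 7*v^2/2 + sqrt(2)*v^2/2 - 7*sqrt(2)*v/2 - 3*v - 3*sqrt(2)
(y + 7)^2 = y^2 + 14*y + 49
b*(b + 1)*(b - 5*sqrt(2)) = b^3 - 5*sqrt(2)*b^2 + b^2 - 5*sqrt(2)*b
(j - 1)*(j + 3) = j^2 + 2*j - 3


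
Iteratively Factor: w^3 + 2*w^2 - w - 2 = (w + 1)*(w^2 + w - 2) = (w - 1)*(w + 1)*(w + 2)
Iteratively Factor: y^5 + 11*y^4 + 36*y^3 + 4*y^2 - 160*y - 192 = (y + 4)*(y^4 + 7*y^3 + 8*y^2 - 28*y - 48) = (y + 2)*(y + 4)*(y^3 + 5*y^2 - 2*y - 24) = (y + 2)*(y + 3)*(y + 4)*(y^2 + 2*y - 8) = (y - 2)*(y + 2)*(y + 3)*(y + 4)*(y + 4)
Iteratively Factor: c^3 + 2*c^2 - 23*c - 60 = (c - 5)*(c^2 + 7*c + 12) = (c - 5)*(c + 3)*(c + 4)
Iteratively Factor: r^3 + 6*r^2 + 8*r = (r + 2)*(r^2 + 4*r) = r*(r + 2)*(r + 4)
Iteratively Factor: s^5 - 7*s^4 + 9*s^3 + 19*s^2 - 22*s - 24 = (s + 1)*(s^4 - 8*s^3 + 17*s^2 + 2*s - 24) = (s + 1)^2*(s^3 - 9*s^2 + 26*s - 24) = (s - 3)*(s + 1)^2*(s^2 - 6*s + 8) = (s - 3)*(s - 2)*(s + 1)^2*(s - 4)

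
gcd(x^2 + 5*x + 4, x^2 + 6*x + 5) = x + 1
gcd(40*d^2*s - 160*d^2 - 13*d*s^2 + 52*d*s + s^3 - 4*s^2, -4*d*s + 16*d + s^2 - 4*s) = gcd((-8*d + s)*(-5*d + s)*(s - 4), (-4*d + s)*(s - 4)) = s - 4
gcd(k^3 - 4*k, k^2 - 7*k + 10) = k - 2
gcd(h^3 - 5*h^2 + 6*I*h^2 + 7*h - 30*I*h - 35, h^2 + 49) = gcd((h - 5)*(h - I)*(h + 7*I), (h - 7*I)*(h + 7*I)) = h + 7*I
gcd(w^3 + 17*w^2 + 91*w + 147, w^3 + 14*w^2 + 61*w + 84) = w^2 + 10*w + 21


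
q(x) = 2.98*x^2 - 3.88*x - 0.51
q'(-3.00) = -21.76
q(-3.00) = 37.95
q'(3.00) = 14.00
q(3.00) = 14.67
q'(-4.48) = -30.58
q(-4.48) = 76.68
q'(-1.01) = -9.90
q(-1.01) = 6.45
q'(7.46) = 40.58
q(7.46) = 136.39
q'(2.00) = 8.04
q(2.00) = 3.65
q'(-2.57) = -19.20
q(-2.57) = 29.14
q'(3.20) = 15.19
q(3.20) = 17.59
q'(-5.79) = -38.39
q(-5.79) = 121.86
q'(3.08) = 14.48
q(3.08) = 15.81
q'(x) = 5.96*x - 3.88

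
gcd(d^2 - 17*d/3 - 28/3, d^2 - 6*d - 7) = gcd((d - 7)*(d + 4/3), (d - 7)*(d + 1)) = d - 7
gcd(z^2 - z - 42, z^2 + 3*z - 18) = z + 6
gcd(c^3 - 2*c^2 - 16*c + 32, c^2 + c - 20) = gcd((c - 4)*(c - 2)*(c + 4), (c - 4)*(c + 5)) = c - 4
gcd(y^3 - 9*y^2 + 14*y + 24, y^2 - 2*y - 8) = y - 4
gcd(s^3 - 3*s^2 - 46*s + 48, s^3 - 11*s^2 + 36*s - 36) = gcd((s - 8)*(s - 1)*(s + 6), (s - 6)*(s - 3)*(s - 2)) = 1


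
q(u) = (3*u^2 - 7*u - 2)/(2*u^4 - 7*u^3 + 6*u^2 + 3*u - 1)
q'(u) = (6*u - 7)/(2*u^4 - 7*u^3 + 6*u^2 + 3*u - 1) + (3*u^2 - 7*u - 2)*(-8*u^3 + 21*u^2 - 12*u - 3)/(2*u^4 - 7*u^3 + 6*u^2 + 3*u - 1)^2 = (-12*u^5 + 63*u^4 - 82*u^3 + 9*u^2 + 18*u + 13)/(4*u^8 - 28*u^7 + 73*u^6 - 72*u^5 - 10*u^4 + 50*u^3 - 3*u^2 - 6*u + 1)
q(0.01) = 2.14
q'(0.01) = 14.03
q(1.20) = -1.85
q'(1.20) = 0.61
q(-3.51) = 0.09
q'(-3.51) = 0.04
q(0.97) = -2.03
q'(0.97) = 1.11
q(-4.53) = 0.06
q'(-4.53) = 0.02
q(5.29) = 0.06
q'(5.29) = -0.02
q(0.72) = -2.50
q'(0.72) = 3.04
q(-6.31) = 0.03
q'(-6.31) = 0.01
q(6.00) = 0.05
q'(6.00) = -0.02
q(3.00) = 0.11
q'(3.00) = 0.10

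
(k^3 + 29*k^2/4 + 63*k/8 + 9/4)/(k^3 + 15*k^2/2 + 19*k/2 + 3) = (k + 3/4)/(k + 1)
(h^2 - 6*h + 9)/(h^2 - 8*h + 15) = (h - 3)/(h - 5)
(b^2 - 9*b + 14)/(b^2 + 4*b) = (b^2 - 9*b + 14)/(b*(b + 4))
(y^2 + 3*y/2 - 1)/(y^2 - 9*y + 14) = (y^2 + 3*y/2 - 1)/(y^2 - 9*y + 14)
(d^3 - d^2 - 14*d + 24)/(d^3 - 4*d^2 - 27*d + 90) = (d^2 + 2*d - 8)/(d^2 - d - 30)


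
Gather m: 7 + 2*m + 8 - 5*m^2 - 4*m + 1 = -5*m^2 - 2*m + 16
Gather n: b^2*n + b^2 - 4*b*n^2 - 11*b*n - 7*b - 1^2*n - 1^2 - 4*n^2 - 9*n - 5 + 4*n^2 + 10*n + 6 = b^2 - 4*b*n^2 - 7*b + n*(b^2 - 11*b)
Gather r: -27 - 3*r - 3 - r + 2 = -4*r - 28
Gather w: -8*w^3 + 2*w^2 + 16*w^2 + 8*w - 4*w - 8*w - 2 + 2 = -8*w^3 + 18*w^2 - 4*w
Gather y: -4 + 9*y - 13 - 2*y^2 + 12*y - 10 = -2*y^2 + 21*y - 27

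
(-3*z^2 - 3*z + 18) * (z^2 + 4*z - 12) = -3*z^4 - 15*z^3 + 42*z^2 + 108*z - 216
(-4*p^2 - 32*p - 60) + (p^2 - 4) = -3*p^2 - 32*p - 64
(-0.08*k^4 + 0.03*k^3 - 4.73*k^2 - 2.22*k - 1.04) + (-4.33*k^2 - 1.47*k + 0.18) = -0.08*k^4 + 0.03*k^3 - 9.06*k^2 - 3.69*k - 0.86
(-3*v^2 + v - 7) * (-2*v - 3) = 6*v^3 + 7*v^2 + 11*v + 21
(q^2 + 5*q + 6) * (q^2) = q^4 + 5*q^3 + 6*q^2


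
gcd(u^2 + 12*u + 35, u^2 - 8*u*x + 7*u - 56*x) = u + 7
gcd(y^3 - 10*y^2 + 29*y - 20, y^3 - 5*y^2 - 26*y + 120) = y - 4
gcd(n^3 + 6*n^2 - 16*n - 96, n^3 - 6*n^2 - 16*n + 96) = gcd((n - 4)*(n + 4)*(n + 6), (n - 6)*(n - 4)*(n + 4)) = n^2 - 16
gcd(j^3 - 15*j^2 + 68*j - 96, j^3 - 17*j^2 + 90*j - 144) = j^2 - 11*j + 24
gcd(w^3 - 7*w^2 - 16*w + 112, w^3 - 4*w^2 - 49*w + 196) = w^2 - 11*w + 28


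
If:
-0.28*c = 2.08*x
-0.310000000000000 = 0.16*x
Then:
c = 14.39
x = -1.94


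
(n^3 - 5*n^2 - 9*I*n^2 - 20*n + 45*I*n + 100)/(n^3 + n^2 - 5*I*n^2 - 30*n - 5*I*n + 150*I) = (n - 4*I)/(n + 6)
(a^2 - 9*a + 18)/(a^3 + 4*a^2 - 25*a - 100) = (a^2 - 9*a + 18)/(a^3 + 4*a^2 - 25*a - 100)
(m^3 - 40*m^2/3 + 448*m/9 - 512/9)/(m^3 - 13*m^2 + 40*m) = (9*m^2 - 48*m + 64)/(9*m*(m - 5))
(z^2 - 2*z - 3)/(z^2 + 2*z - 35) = (z^2 - 2*z - 3)/(z^2 + 2*z - 35)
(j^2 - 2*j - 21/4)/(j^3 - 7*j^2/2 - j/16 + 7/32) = 8*(2*j + 3)/(16*j^2 - 1)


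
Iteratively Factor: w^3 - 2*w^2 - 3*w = (w - 3)*(w^2 + w) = w*(w - 3)*(w + 1)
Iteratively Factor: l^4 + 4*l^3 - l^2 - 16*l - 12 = (l + 1)*(l^3 + 3*l^2 - 4*l - 12) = (l + 1)*(l + 2)*(l^2 + l - 6) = (l + 1)*(l + 2)*(l + 3)*(l - 2)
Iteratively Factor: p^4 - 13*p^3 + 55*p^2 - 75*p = (p - 3)*(p^3 - 10*p^2 + 25*p) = (p - 5)*(p - 3)*(p^2 - 5*p) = (p - 5)^2*(p - 3)*(p)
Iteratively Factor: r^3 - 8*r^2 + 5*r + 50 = (r + 2)*(r^2 - 10*r + 25) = (r - 5)*(r + 2)*(r - 5)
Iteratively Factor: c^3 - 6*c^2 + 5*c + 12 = (c + 1)*(c^2 - 7*c + 12) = (c - 3)*(c + 1)*(c - 4)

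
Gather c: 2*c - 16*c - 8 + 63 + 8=63 - 14*c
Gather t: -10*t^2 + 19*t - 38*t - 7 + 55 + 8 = -10*t^2 - 19*t + 56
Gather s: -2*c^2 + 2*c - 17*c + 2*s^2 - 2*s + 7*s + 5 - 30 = -2*c^2 - 15*c + 2*s^2 + 5*s - 25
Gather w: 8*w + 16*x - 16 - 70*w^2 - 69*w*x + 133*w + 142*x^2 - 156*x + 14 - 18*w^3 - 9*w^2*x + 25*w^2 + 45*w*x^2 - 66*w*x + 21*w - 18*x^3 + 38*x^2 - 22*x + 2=-18*w^3 + w^2*(-9*x - 45) + w*(45*x^2 - 135*x + 162) - 18*x^3 + 180*x^2 - 162*x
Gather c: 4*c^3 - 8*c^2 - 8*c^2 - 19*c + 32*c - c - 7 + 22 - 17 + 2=4*c^3 - 16*c^2 + 12*c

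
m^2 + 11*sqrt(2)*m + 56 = (m + 4*sqrt(2))*(m + 7*sqrt(2))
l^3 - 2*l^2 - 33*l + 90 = (l - 5)*(l - 3)*(l + 6)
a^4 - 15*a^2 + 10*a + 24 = (a - 3)*(a - 2)*(a + 1)*(a + 4)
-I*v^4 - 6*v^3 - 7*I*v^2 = v^2*(v - 7*I)*(-I*v + 1)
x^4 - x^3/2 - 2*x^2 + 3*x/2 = x*(x - 1)^2*(x + 3/2)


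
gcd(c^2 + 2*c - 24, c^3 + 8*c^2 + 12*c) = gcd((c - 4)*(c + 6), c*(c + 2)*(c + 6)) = c + 6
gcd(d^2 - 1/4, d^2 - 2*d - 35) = 1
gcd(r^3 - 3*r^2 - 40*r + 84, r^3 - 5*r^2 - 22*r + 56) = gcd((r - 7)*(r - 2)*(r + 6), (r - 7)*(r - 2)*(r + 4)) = r^2 - 9*r + 14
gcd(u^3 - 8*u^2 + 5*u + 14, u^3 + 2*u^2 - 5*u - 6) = u^2 - u - 2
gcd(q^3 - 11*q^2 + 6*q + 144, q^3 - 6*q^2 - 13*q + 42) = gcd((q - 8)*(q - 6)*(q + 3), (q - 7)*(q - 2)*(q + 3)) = q + 3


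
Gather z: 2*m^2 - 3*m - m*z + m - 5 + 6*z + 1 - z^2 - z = 2*m^2 - 2*m - z^2 + z*(5 - m) - 4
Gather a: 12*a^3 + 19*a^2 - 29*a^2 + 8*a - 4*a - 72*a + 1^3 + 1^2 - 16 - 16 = 12*a^3 - 10*a^2 - 68*a - 30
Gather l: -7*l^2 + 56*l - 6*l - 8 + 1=-7*l^2 + 50*l - 7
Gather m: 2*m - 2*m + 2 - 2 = 0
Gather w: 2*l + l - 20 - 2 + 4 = 3*l - 18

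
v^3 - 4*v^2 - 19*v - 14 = (v - 7)*(v + 1)*(v + 2)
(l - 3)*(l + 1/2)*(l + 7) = l^3 + 9*l^2/2 - 19*l - 21/2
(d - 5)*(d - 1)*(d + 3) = d^3 - 3*d^2 - 13*d + 15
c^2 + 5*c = c*(c + 5)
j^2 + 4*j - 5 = (j - 1)*(j + 5)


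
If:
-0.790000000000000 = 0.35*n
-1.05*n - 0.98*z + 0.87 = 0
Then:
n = -2.26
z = 3.31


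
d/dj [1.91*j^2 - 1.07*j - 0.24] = 3.82*j - 1.07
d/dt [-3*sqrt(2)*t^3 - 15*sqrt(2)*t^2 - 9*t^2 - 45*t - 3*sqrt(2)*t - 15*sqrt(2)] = -9*sqrt(2)*t^2 - 30*sqrt(2)*t - 18*t - 45 - 3*sqrt(2)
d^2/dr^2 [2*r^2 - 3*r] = 4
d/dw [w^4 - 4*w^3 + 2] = 4*w^2*(w - 3)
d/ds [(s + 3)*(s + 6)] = 2*s + 9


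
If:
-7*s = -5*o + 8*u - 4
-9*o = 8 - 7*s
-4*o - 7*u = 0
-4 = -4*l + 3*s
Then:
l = 241/28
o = 7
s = 71/7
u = -4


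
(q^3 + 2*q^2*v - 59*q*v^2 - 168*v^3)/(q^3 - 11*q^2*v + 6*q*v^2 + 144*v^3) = (q + 7*v)/(q - 6*v)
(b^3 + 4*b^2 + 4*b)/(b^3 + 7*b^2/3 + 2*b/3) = 3*(b + 2)/(3*b + 1)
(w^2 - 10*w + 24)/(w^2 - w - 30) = (w - 4)/(w + 5)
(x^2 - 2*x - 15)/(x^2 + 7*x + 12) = (x - 5)/(x + 4)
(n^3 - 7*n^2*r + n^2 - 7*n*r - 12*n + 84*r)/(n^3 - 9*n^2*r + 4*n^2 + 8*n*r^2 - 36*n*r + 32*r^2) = (n^2 - 7*n*r - 3*n + 21*r)/(n^2 - 9*n*r + 8*r^2)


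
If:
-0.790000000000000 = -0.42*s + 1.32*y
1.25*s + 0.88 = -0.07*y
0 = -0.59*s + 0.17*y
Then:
No Solution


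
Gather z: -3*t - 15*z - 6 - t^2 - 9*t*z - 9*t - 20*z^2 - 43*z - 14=-t^2 - 12*t - 20*z^2 + z*(-9*t - 58) - 20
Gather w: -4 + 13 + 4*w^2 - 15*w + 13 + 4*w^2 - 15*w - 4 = 8*w^2 - 30*w + 18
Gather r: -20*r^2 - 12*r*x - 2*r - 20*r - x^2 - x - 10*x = -20*r^2 + r*(-12*x - 22) - x^2 - 11*x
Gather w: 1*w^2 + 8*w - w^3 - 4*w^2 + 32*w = -w^3 - 3*w^2 + 40*w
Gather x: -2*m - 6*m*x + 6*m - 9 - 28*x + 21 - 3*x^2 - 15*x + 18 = 4*m - 3*x^2 + x*(-6*m - 43) + 30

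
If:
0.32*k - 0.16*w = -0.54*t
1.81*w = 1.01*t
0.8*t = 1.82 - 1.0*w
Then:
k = -1.89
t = 1.34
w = 0.75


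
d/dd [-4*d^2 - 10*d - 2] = -8*d - 10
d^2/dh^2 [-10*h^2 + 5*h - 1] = -20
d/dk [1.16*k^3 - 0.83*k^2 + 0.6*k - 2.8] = 3.48*k^2 - 1.66*k + 0.6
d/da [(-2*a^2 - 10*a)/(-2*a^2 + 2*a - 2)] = (-6*a^2 + 2*a + 5)/(a^4 - 2*a^3 + 3*a^2 - 2*a + 1)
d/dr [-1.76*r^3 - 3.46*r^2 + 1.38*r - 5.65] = -5.28*r^2 - 6.92*r + 1.38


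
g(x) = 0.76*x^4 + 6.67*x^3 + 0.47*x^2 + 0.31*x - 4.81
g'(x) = 3.04*x^3 + 20.01*x^2 + 0.94*x + 0.31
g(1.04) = 4.41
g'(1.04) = 26.35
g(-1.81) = -35.23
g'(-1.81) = 46.14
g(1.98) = 61.10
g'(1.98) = 104.22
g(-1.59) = -26.07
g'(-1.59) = 37.18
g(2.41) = 117.67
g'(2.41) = 161.35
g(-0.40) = -5.27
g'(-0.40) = 2.94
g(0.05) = -4.79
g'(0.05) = 0.41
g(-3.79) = -205.54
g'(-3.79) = 118.68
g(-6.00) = -445.51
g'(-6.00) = 58.39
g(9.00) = 9884.84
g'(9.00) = 3845.74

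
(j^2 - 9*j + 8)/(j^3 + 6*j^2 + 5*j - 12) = (j - 8)/(j^2 + 7*j + 12)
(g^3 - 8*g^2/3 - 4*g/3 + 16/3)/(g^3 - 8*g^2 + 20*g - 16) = (g + 4/3)/(g - 4)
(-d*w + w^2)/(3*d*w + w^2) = (-d + w)/(3*d + w)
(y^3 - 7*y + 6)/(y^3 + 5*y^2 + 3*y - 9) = (y - 2)/(y + 3)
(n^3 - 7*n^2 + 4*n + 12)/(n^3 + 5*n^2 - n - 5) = (n^2 - 8*n + 12)/(n^2 + 4*n - 5)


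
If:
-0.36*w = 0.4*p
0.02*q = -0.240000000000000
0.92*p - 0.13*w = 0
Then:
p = 0.00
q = -12.00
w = 0.00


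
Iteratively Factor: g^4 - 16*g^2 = (g - 4)*(g^3 + 4*g^2) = g*(g - 4)*(g^2 + 4*g) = g^2*(g - 4)*(g + 4)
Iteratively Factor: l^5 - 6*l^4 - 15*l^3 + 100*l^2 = (l + 4)*(l^4 - 10*l^3 + 25*l^2) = l*(l + 4)*(l^3 - 10*l^2 + 25*l) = l*(l - 5)*(l + 4)*(l^2 - 5*l) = l*(l - 5)^2*(l + 4)*(l)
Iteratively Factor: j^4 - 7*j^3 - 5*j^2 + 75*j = (j - 5)*(j^3 - 2*j^2 - 15*j) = j*(j - 5)*(j^2 - 2*j - 15) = j*(j - 5)*(j + 3)*(j - 5)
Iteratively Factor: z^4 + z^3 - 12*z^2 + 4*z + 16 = (z - 2)*(z^3 + 3*z^2 - 6*z - 8) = (z - 2)*(z + 1)*(z^2 + 2*z - 8) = (z - 2)^2*(z + 1)*(z + 4)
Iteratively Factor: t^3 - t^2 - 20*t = (t - 5)*(t^2 + 4*t) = (t - 5)*(t + 4)*(t)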